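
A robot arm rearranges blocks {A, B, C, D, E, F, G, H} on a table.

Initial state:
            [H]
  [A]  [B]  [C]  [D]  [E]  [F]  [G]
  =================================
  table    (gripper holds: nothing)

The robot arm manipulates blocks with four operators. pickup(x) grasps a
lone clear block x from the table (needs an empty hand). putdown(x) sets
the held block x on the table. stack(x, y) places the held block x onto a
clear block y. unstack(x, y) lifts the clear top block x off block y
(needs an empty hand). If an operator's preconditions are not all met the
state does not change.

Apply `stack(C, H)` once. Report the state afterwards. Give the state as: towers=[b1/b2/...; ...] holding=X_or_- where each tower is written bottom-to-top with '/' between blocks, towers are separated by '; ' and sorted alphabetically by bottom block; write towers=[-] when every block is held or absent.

towers=[A; B; C/H; D; E; F; G] holding=-

before: towers=[A; B; C/H; D; E; F; G] holding=-
pre[stack(C, H)]: holding(C) ✗, clear(H) ✓, C≠H ✓
holding(C) unmet → stack(C, H) is a no-op
after:  towers=[A; B; C/H; D; E; F; G] holding=-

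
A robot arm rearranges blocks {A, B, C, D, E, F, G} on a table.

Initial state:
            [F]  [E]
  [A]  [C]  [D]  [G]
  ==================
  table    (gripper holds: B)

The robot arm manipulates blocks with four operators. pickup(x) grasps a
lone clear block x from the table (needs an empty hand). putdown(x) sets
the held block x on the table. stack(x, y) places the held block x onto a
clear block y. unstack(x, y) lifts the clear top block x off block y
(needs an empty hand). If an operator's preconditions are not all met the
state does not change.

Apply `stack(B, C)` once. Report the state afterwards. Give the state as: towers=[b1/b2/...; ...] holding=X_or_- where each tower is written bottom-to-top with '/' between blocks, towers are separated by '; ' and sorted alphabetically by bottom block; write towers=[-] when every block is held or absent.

before: towers=[A; C; D/F; G/E] holding=B
pre[stack(B, C)]: holding(B) ✓, clear(C) ✓, B≠C ✓
all met → apply stack(B, C)
after:  towers=[A; C/B; D/F; G/E] holding=-

towers=[A; C/B; D/F; G/E] holding=-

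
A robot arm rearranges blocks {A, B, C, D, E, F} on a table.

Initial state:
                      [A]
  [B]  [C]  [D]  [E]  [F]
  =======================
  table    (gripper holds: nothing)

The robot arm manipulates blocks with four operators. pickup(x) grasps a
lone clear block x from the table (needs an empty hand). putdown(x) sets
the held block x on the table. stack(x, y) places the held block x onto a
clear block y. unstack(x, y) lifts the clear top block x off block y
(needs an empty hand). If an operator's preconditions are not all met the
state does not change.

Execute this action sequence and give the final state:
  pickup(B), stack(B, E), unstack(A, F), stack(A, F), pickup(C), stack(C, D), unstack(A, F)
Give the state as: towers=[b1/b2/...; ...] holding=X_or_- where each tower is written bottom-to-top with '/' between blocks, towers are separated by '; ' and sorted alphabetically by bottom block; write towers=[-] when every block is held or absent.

step 1 (pickup(B)): towers=[C; D; E; F/A] holding=B
step 2 (stack(B, E)): towers=[C; D; E/B; F/A] holding=-
step 3 (unstack(A, F)): towers=[C; D; E/B; F] holding=A
step 4 (stack(A, F)): towers=[C; D; E/B; F/A] holding=-
step 5 (pickup(C)): towers=[D; E/B; F/A] holding=C
step 6 (stack(C, D)): towers=[D/C; E/B; F/A] holding=-
step 7 (unstack(A, F)): towers=[D/C; E/B; F] holding=A

towers=[D/C; E/B; F] holding=A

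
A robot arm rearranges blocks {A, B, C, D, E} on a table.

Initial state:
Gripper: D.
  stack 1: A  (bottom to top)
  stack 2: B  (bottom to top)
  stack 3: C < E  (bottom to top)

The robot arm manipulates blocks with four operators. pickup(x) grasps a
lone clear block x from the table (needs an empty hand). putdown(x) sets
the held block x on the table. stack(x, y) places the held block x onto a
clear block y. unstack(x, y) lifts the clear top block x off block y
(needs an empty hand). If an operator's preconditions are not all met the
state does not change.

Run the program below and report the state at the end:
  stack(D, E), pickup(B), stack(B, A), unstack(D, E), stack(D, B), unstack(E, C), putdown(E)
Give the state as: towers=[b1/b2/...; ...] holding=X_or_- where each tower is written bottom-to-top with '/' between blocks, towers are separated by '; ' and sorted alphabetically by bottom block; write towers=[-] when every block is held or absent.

step 1 (stack(D, E)): towers=[A; B; C/E/D] holding=-
step 2 (pickup(B)): towers=[A; C/E/D] holding=B
step 3 (stack(B, A)): towers=[A/B; C/E/D] holding=-
step 4 (unstack(D, E)): towers=[A/B; C/E] holding=D
step 5 (stack(D, B)): towers=[A/B/D; C/E] holding=-
step 6 (unstack(E, C)): towers=[A/B/D; C] holding=E
step 7 (putdown(E)): towers=[A/B/D; C; E] holding=-

towers=[A/B/D; C; E] holding=-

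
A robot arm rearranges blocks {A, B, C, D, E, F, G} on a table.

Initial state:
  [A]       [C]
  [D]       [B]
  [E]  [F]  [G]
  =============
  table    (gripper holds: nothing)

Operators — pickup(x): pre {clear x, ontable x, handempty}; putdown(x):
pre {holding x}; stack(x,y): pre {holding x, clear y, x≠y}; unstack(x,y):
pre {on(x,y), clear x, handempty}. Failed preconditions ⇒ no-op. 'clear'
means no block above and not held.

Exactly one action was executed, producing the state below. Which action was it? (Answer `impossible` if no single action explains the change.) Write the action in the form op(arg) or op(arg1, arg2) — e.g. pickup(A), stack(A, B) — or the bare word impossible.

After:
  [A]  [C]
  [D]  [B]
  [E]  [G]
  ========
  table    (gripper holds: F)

target: towers=[E/D/A; G/B/C] holding=F
         pickup(F) → towers=[E/D/A; G/B/C] holding=F  ← match
     unstack(A, D) → towers=[E/D; F; G/B/C] holding=A
     unstack(C, B) → towers=[E/D/A; F; G/B] holding=C

pickup(F)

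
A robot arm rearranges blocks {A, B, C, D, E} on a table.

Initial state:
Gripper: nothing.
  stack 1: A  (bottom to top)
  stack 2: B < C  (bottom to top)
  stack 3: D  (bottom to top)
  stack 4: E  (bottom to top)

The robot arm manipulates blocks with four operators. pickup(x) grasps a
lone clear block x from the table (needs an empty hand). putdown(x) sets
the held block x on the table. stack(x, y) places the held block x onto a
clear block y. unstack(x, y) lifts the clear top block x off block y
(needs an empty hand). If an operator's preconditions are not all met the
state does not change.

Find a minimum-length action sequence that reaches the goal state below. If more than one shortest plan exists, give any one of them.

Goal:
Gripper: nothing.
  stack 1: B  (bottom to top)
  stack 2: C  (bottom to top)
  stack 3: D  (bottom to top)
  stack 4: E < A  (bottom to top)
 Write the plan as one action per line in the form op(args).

pickup(A)
stack(A, E)
unstack(C, B)
putdown(C)

step 1 (pickup(A)): towers=[B/C; D; E] holding=A
step 2 (stack(A, E)): towers=[B/C; D; E/A] holding=-
step 3 (unstack(C, B)): towers=[B; D; E/A] holding=C
step 4 (putdown(C)): towers=[B; C; D; E/A] holding=-
goal check: towers=[B; C; D; E/A] holding=- — reached (length 4, optimal by BFS)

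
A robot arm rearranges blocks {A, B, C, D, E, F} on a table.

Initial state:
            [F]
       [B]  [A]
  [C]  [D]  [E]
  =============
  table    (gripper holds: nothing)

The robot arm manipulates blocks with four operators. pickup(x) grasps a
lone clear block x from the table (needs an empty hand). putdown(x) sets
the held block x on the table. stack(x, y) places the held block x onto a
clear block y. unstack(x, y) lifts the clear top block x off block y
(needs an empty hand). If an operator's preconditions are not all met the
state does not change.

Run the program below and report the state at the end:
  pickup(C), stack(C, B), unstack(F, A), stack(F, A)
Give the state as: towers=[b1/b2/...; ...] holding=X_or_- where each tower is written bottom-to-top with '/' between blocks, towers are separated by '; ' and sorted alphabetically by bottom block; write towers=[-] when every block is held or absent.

step 1 (pickup(C)): towers=[D/B; E/A/F] holding=C
step 2 (stack(C, B)): towers=[D/B/C; E/A/F] holding=-
step 3 (unstack(F, A)): towers=[D/B/C; E/A] holding=F
step 4 (stack(F, A)): towers=[D/B/C; E/A/F] holding=-

towers=[D/B/C; E/A/F] holding=-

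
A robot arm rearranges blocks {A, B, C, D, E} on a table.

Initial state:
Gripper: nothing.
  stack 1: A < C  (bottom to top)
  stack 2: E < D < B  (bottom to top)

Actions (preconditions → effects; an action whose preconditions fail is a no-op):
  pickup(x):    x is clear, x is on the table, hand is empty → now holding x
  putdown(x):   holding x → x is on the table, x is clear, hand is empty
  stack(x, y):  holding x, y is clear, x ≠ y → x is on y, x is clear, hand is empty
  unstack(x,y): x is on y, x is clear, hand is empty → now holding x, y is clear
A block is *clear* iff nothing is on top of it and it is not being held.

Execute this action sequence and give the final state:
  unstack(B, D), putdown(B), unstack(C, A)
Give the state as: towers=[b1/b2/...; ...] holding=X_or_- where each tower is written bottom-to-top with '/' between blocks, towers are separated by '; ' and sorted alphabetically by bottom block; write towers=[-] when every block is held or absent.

step 1 (unstack(B, D)): towers=[A/C; E/D] holding=B
step 2 (putdown(B)): towers=[A/C; B; E/D] holding=-
step 3 (unstack(C, A)): towers=[A; B; E/D] holding=C

towers=[A; B; E/D] holding=C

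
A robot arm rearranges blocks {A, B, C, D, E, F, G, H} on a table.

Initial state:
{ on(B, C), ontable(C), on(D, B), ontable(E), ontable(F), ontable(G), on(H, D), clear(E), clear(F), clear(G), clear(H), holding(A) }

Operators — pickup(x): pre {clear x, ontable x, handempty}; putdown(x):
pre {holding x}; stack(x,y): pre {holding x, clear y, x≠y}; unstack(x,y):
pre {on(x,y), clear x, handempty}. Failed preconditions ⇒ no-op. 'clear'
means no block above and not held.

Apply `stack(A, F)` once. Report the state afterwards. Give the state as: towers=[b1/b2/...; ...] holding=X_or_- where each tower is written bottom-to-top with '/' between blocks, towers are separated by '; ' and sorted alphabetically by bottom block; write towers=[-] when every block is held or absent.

towers=[C/B/D/H; E; F/A; G] holding=-

before: towers=[C/B/D/H; E; F; G] holding=A
pre[stack(A, F)]: holding(A) ok, clear(F) ok, A≠F ok
all met → apply stack(A, F)
after:  towers=[C/B/D/H; E; F/A; G] holding=-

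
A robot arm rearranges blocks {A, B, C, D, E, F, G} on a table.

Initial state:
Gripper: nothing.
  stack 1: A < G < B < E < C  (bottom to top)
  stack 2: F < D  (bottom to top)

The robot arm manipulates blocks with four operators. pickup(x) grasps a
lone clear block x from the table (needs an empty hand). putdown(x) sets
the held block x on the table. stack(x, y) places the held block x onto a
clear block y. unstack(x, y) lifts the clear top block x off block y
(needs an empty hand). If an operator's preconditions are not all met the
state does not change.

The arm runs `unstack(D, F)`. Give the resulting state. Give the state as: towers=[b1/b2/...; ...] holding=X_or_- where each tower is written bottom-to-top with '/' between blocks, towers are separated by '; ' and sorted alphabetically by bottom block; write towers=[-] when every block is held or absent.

towers=[A/G/B/E/C; F] holding=D

before: towers=[A/G/B/E/C; F/D] holding=-
pre[unstack(D, F)]: on(D,F) yes, clear(D) yes, handempty yes
all met → apply unstack(D, F)
after:  towers=[A/G/B/E/C; F] holding=D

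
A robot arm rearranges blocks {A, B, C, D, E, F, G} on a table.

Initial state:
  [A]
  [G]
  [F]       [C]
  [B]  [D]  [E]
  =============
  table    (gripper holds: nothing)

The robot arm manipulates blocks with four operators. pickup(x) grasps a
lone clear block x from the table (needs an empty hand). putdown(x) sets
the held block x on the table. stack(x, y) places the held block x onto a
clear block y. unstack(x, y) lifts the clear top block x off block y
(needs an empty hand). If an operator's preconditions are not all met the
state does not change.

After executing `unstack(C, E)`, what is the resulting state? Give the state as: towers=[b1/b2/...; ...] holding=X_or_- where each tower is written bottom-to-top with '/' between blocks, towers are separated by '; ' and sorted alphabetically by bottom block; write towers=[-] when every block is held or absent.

before: towers=[B/F/G/A; D; E/C] holding=-
pre[unstack(C, E)]: on(C,E) ✓, clear(C) ✓, handempty ✓
all met → apply unstack(C, E)
after:  towers=[B/F/G/A; D; E] holding=C

towers=[B/F/G/A; D; E] holding=C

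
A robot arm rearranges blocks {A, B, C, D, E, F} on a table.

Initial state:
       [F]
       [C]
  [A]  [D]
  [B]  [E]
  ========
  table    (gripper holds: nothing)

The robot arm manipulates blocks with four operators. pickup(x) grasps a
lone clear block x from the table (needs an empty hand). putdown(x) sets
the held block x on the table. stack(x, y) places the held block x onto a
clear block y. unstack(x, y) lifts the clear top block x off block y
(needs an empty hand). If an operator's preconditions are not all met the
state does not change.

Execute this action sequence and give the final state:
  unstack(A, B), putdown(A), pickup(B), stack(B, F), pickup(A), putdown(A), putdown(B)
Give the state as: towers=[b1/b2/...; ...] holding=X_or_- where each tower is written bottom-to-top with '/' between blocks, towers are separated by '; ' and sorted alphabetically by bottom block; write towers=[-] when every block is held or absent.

towers=[A; E/D/C/F/B] holding=-

step 1 (unstack(A, B)): towers=[B; E/D/C/F] holding=A
step 2 (putdown(A)): towers=[A; B; E/D/C/F] holding=-
step 3 (pickup(B)): towers=[A; E/D/C/F] holding=B
step 4 (stack(B, F)): towers=[A; E/D/C/F/B] holding=-
step 5 (pickup(A)): towers=[E/D/C/F/B] holding=A
step 6 (putdown(A)): towers=[A; E/D/C/F/B] holding=-
step 7 (putdown(B)) [no-op]: towers=[A; E/D/C/F/B] holding=-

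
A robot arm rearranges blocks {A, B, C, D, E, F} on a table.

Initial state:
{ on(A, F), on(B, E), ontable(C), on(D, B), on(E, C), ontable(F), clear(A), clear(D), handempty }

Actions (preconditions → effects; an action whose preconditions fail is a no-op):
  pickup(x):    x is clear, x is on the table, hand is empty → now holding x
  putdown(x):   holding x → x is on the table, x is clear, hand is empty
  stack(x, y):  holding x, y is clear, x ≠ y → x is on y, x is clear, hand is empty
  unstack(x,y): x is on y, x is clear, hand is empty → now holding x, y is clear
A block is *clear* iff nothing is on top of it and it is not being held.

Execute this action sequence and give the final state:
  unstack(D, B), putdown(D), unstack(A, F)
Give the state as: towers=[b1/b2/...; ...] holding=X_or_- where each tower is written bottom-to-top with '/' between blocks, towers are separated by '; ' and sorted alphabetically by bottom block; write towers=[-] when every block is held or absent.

towers=[C/E/B; D; F] holding=A

step 1 (unstack(D, B)): towers=[C/E/B; F/A] holding=D
step 2 (putdown(D)): towers=[C/E/B; D; F/A] holding=-
step 3 (unstack(A, F)): towers=[C/E/B; D; F] holding=A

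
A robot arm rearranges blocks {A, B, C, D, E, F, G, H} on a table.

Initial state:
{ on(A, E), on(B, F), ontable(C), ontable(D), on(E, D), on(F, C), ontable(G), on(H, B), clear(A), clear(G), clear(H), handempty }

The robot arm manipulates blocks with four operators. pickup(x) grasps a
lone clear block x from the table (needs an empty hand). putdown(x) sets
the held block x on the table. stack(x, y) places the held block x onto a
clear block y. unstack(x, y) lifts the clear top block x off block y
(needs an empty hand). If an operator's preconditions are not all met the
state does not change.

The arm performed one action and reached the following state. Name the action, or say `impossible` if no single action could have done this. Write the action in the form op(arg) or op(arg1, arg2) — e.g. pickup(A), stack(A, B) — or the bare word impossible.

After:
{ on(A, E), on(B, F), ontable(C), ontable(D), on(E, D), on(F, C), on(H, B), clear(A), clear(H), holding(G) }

pickup(G)

target: towers=[C/F/B/H; D/E/A] holding=G
         pickup(G) → towers=[C/F/B/H; D/E/A] holding=G  ← match
     unstack(A, E) → towers=[C/F/B/H; D/E; G] holding=A
     unstack(H, B) → towers=[C/F/B; D/E/A; G] holding=H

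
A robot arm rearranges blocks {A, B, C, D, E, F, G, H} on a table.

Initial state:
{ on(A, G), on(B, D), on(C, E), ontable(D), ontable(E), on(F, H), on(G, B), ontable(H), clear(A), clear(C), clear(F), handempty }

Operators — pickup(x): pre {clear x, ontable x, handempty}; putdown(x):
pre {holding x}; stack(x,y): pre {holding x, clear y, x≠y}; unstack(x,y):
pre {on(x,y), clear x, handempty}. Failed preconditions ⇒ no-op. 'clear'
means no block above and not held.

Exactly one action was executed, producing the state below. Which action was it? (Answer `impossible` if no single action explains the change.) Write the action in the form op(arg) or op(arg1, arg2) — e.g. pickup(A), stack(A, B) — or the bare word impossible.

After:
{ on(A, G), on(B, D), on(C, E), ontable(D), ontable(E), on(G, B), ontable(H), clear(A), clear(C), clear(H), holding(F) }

unstack(F, H)

target: towers=[D/B/G/A; E/C; H] holding=F
     unstack(A, G) → towers=[D/B/G; E/C; H/F] holding=A
     unstack(F, H) → towers=[D/B/G/A; E/C; H] holding=F  ← match
     unstack(C, E) → towers=[D/B/G/A; E; H/F] holding=C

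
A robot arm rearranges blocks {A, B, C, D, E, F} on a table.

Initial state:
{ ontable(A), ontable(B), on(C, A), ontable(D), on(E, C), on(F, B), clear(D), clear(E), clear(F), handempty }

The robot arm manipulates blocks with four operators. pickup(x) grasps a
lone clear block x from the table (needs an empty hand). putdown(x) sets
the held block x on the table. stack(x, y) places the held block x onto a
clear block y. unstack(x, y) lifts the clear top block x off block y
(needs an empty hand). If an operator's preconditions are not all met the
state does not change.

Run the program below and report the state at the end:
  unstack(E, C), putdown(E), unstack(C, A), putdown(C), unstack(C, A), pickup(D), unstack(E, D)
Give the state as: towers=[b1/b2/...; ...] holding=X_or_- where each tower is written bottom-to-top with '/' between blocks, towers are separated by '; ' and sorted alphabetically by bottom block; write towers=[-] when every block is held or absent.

step 1 (unstack(E, C)): towers=[A/C; B/F; D] holding=E
step 2 (putdown(E)): towers=[A/C; B/F; D; E] holding=-
step 3 (unstack(C, A)): towers=[A; B/F; D; E] holding=C
step 4 (putdown(C)): towers=[A; B/F; C; D; E] holding=-
step 5 (unstack(C, A)) [no-op]: towers=[A; B/F; C; D; E] holding=-
step 6 (pickup(D)): towers=[A; B/F; C; E] holding=D
step 7 (unstack(E, D)) [no-op]: towers=[A; B/F; C; E] holding=D

towers=[A; B/F; C; E] holding=D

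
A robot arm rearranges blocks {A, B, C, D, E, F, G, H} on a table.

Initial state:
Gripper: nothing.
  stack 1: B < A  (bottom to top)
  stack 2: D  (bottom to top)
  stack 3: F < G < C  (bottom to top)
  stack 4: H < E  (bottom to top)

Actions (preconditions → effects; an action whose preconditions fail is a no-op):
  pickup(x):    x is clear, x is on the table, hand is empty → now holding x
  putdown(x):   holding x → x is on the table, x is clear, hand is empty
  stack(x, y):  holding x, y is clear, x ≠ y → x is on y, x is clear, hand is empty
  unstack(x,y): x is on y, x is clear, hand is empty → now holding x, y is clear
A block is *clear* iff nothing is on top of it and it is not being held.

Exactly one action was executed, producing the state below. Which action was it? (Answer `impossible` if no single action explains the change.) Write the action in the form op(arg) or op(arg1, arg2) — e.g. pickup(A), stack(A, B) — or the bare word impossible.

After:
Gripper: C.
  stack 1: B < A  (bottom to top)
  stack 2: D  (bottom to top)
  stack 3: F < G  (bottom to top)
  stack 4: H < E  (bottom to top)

target: towers=[B/A; D; F/G; H/E] holding=C
     unstack(A, B) → towers=[B; D; F/G/C; H/E] holding=A
     unstack(E, H) → towers=[B/A; D; F/G/C; H] holding=E
         pickup(D) → towers=[B/A; F/G/C; H/E] holding=D
     unstack(C, G) → towers=[B/A; D; F/G; H/E] holding=C  ← match

unstack(C, G)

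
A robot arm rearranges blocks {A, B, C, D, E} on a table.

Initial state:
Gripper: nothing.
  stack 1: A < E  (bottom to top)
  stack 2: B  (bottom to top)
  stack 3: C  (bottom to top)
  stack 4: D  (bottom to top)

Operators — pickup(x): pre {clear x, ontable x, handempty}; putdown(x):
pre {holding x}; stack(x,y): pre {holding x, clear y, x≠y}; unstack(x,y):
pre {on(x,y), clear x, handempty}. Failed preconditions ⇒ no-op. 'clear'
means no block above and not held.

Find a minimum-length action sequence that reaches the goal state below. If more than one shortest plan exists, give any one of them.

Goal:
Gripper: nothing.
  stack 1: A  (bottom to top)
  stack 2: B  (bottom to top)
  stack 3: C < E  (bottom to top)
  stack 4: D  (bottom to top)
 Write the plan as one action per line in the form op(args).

unstack(E, A)
stack(E, C)

step 1 (unstack(E, A)): towers=[A; B; C; D] holding=E
step 2 (stack(E, C)): towers=[A; B; C/E; D] holding=-
goal check: towers=[A; B; C/E; D] holding=- — reached (length 2, optimal by BFS)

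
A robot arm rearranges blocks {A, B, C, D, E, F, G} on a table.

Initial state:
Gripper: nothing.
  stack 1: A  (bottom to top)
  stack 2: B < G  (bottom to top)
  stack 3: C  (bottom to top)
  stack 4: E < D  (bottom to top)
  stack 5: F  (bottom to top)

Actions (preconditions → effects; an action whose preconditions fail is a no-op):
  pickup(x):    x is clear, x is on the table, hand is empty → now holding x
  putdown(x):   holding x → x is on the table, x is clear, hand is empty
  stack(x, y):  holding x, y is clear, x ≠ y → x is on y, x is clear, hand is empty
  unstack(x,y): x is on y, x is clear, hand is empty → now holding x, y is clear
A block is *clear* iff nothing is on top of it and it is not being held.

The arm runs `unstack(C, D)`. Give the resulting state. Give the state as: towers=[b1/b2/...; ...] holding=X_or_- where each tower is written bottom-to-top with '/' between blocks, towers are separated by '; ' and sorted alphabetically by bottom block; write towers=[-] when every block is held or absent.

before: towers=[A; B/G; C; E/D; F] holding=-
pre[unstack(C, D)]: on(C,D) fail, clear(C) ok, handempty ok
on(C,D) unmet → unstack(C, D) is a no-op
after:  towers=[A; B/G; C; E/D; F] holding=-

towers=[A; B/G; C; E/D; F] holding=-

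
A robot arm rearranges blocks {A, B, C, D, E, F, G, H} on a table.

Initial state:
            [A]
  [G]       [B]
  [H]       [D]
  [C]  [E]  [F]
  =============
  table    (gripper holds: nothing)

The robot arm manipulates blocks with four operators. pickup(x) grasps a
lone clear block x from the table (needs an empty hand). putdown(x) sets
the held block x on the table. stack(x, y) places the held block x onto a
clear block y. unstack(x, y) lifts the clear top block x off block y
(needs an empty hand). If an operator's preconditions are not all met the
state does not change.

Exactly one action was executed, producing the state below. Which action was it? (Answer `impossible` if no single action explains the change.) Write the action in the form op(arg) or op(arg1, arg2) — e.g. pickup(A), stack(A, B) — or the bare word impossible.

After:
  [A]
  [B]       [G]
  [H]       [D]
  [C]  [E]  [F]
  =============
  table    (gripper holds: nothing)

impossible

target: towers=[C/H/B/A; E; F/D/G] holding=-
     unstack(G, H) → towers=[C/H; E; F/D/B/A] holding=G
     unstack(A, B) → towers=[C/H/G; E; F/D/B] holding=A
         pickup(E) → towers=[C/H/G; F/D/B/A] holding=E
none of the 3 applicable actions match → impossible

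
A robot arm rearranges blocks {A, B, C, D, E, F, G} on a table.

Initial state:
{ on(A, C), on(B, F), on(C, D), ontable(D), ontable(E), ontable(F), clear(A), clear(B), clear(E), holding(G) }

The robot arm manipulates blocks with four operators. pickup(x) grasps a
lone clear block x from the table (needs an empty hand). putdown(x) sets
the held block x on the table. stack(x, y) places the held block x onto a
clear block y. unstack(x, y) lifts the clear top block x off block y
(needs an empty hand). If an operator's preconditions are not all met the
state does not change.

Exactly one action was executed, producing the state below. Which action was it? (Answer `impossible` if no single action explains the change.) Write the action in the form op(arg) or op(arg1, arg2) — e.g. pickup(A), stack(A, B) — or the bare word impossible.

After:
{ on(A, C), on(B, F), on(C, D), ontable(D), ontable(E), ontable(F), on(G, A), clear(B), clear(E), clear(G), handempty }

stack(G, A)

target: towers=[D/C/A/G; E; F/B] holding=-
        putdown(G) → towers=[D/C/A; E; F/B; G] holding=-
       stack(G, B) → towers=[D/C/A; E; F/B/G] holding=-
       stack(G, A) → towers=[D/C/A/G; E; F/B] holding=-  ← match
       stack(G, E) → towers=[D/C/A; E/G; F/B] holding=-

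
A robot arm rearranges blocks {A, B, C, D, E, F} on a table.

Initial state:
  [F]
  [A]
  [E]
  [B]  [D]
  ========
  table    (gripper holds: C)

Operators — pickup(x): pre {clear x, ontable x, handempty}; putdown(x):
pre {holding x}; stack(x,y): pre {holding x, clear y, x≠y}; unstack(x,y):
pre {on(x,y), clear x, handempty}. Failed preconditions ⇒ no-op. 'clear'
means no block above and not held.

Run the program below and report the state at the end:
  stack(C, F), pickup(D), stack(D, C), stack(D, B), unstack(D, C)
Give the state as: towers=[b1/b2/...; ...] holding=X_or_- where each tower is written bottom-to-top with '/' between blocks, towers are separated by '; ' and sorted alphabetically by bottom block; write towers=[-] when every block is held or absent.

step 1 (stack(C, F)): towers=[B/E/A/F/C; D] holding=-
step 2 (pickup(D)): towers=[B/E/A/F/C] holding=D
step 3 (stack(D, C)): towers=[B/E/A/F/C/D] holding=-
step 4 (stack(D, B)) [no-op]: towers=[B/E/A/F/C/D] holding=-
step 5 (unstack(D, C)): towers=[B/E/A/F/C] holding=D

towers=[B/E/A/F/C] holding=D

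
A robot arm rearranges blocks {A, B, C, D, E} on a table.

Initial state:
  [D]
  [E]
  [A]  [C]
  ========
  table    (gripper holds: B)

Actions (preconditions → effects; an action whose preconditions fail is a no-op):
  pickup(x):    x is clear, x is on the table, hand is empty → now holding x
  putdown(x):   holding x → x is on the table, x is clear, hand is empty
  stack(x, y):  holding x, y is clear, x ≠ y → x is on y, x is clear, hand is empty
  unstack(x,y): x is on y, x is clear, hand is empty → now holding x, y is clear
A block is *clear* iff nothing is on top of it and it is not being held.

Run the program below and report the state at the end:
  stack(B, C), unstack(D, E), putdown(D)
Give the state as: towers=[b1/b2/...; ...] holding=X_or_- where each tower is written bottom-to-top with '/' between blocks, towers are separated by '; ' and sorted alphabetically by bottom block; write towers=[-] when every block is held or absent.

towers=[A/E; C/B; D] holding=-

step 1 (stack(B, C)): towers=[A/E/D; C/B] holding=-
step 2 (unstack(D, E)): towers=[A/E; C/B] holding=D
step 3 (putdown(D)): towers=[A/E; C/B; D] holding=-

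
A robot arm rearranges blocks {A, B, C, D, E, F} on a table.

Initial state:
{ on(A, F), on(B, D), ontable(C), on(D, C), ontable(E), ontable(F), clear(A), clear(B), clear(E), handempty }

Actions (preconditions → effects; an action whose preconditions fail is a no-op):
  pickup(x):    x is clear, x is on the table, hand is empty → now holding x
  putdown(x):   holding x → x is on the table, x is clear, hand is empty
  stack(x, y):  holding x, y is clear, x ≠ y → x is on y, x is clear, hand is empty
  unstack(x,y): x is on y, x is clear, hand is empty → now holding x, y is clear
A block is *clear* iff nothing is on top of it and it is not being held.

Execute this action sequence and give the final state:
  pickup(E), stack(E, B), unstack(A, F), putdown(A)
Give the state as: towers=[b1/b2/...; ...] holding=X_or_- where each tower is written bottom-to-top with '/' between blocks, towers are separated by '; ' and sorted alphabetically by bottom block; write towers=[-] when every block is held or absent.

step 1 (pickup(E)): towers=[C/D/B; F/A] holding=E
step 2 (stack(E, B)): towers=[C/D/B/E; F/A] holding=-
step 3 (unstack(A, F)): towers=[C/D/B/E; F] holding=A
step 4 (putdown(A)): towers=[A; C/D/B/E; F] holding=-

towers=[A; C/D/B/E; F] holding=-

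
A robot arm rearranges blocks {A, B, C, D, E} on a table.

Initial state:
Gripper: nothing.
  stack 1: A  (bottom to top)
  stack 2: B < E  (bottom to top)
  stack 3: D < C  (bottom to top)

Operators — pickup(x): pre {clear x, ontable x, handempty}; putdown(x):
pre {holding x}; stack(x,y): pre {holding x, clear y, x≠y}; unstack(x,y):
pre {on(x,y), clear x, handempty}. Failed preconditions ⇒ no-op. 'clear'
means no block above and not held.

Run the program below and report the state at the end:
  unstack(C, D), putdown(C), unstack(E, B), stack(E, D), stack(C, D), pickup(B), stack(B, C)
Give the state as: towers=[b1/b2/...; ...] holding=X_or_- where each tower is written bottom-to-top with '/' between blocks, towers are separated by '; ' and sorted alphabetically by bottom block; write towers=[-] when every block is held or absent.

step 1 (unstack(C, D)): towers=[A; B/E; D] holding=C
step 2 (putdown(C)): towers=[A; B/E; C; D] holding=-
step 3 (unstack(E, B)): towers=[A; B; C; D] holding=E
step 4 (stack(E, D)): towers=[A; B; C; D/E] holding=-
step 5 (stack(C, D)) [no-op]: towers=[A; B; C; D/E] holding=-
step 6 (pickup(B)): towers=[A; C; D/E] holding=B
step 7 (stack(B, C)): towers=[A; C/B; D/E] holding=-

towers=[A; C/B; D/E] holding=-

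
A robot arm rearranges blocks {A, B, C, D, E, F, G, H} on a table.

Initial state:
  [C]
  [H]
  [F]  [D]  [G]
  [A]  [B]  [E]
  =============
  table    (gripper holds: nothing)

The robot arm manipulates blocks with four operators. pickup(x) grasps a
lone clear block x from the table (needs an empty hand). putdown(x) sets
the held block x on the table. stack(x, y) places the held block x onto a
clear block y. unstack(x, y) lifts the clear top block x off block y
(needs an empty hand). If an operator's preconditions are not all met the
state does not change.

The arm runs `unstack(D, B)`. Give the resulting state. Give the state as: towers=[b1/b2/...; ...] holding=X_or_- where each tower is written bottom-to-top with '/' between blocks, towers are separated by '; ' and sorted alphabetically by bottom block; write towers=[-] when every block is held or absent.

towers=[A/F/H/C; B; E/G] holding=D

before: towers=[A/F/H/C; B/D; E/G] holding=-
pre[unstack(D, B)]: on(D,B) yes, clear(D) yes, handempty yes
all met → apply unstack(D, B)
after:  towers=[A/F/H/C; B; E/G] holding=D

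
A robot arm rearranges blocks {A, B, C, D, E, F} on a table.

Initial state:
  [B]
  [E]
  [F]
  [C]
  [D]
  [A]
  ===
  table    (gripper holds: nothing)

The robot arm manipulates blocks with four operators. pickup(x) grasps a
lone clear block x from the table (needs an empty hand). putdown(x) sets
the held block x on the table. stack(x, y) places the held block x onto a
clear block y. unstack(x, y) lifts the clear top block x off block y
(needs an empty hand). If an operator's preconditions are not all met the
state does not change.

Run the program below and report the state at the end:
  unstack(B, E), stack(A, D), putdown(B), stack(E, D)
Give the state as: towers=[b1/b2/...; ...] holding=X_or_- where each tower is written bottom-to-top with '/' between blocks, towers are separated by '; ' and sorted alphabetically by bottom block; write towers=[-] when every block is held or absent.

step 1 (unstack(B, E)): towers=[A/D/C/F/E] holding=B
step 2 (stack(A, D)) [no-op]: towers=[A/D/C/F/E] holding=B
step 3 (putdown(B)): towers=[A/D/C/F/E; B] holding=-
step 4 (stack(E, D)) [no-op]: towers=[A/D/C/F/E; B] holding=-

towers=[A/D/C/F/E; B] holding=-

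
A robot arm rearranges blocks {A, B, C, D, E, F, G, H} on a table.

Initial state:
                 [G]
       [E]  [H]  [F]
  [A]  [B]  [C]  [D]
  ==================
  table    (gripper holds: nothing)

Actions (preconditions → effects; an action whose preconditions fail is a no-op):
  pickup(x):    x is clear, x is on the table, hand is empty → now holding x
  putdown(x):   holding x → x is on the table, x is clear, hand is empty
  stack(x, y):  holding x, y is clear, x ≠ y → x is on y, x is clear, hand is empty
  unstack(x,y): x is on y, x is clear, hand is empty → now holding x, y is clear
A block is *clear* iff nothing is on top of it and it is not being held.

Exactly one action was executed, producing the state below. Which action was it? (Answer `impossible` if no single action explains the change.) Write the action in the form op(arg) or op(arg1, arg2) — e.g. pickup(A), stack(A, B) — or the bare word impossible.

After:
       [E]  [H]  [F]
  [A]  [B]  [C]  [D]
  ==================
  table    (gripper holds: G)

unstack(G, F)

target: towers=[A; B/E; C/H; D/F] holding=G
     unstack(G, F) → towers=[A; B/E; C/H; D/F] holding=G  ← match
         pickup(A) → towers=[B/E; C/H; D/F/G] holding=A
     unstack(E, B) → towers=[A; B; C/H; D/F/G] holding=E
     unstack(H, C) → towers=[A; B/E; C; D/F/G] holding=H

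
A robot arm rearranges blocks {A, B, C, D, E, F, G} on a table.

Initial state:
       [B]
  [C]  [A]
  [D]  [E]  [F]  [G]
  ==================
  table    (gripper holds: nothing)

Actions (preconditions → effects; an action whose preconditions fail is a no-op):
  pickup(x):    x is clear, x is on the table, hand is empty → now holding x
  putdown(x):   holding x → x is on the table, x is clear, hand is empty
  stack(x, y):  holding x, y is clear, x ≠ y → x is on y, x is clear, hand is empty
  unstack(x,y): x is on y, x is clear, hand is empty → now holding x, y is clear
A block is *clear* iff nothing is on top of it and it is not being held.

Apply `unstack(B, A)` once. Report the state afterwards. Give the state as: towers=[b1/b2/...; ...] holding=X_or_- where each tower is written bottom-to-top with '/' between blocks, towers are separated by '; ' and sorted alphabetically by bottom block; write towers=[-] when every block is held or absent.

towers=[D/C; E/A; F; G] holding=B

before: towers=[D/C; E/A/B; F; G] holding=-
pre[unstack(B, A)]: on(B,A) yes, clear(B) yes, handempty yes
all met → apply unstack(B, A)
after:  towers=[D/C; E/A; F; G] holding=B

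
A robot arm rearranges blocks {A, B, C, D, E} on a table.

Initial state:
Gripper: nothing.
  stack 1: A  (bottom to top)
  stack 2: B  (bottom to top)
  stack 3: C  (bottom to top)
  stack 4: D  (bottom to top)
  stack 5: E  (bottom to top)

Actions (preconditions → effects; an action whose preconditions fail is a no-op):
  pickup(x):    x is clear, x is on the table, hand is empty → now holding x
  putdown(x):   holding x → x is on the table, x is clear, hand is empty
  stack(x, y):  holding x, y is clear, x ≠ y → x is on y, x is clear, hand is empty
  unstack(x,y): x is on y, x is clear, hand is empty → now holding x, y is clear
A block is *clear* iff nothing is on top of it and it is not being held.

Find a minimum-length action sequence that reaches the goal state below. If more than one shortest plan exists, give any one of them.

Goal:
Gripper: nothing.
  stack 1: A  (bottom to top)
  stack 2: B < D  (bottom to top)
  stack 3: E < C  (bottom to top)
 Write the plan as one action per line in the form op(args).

pickup(D)
stack(D, B)
pickup(C)
stack(C, E)

step 1 (pickup(D)): towers=[A; B; C; E] holding=D
step 2 (stack(D, B)): towers=[A; B/D; C; E] holding=-
step 3 (pickup(C)): towers=[A; B/D; E] holding=C
step 4 (stack(C, E)): towers=[A; B/D; E/C] holding=-
goal check: towers=[A; B/D; E/C] holding=- — reached (length 4, optimal by BFS)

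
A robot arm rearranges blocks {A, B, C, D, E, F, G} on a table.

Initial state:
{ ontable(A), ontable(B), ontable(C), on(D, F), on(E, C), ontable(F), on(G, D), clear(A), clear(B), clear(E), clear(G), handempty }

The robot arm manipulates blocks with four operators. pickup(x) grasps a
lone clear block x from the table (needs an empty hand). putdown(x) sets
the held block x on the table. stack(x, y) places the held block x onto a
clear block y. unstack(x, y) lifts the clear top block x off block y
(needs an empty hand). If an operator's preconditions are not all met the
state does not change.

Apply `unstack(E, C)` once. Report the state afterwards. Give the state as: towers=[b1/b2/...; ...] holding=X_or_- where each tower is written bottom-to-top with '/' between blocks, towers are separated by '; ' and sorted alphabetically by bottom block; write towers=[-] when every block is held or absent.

towers=[A; B; C; F/D/G] holding=E

before: towers=[A; B; C/E; F/D/G] holding=-
pre[unstack(E, C)]: on(E,C) ok, clear(E) ok, handempty ok
all met → apply unstack(E, C)
after:  towers=[A; B; C; F/D/G] holding=E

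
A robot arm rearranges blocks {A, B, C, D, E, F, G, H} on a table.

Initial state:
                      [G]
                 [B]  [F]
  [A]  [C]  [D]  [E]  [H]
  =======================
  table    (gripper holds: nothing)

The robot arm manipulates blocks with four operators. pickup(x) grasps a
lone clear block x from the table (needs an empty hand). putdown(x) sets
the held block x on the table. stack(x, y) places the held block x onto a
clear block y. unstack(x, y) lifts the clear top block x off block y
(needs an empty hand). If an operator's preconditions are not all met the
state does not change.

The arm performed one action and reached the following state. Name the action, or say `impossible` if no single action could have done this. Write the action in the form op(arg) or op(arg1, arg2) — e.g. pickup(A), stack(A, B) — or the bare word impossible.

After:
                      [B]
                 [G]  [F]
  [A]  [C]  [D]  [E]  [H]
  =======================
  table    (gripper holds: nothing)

impossible

target: towers=[A; C; D; E/G; H/F/B] holding=-
     unstack(G, F) → towers=[A; C; D; E/B; H/F] holding=G
         pickup(A) → towers=[C; D; E/B; H/F/G] holding=A
     unstack(B, E) → towers=[A; C; D; E; H/F/G] holding=B
         pickup(D) → towers=[A; C; E/B; H/F/G] holding=D
         pickup(C) → towers=[A; D; E/B; H/F/G] holding=C
none of the 5 applicable actions match → impossible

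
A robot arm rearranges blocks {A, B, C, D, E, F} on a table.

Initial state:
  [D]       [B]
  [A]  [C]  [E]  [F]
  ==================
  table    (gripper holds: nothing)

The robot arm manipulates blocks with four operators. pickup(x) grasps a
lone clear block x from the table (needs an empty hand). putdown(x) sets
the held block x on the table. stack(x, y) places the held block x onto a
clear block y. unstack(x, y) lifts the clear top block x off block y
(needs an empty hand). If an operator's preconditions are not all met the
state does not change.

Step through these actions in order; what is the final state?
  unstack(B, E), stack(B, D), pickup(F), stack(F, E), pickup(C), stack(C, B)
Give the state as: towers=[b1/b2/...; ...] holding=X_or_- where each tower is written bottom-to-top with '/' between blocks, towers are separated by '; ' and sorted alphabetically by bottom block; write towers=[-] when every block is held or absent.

step 1 (unstack(B, E)): towers=[A/D; C; E; F] holding=B
step 2 (stack(B, D)): towers=[A/D/B; C; E; F] holding=-
step 3 (pickup(F)): towers=[A/D/B; C; E] holding=F
step 4 (stack(F, E)): towers=[A/D/B; C; E/F] holding=-
step 5 (pickup(C)): towers=[A/D/B; E/F] holding=C
step 6 (stack(C, B)): towers=[A/D/B/C; E/F] holding=-

towers=[A/D/B/C; E/F] holding=-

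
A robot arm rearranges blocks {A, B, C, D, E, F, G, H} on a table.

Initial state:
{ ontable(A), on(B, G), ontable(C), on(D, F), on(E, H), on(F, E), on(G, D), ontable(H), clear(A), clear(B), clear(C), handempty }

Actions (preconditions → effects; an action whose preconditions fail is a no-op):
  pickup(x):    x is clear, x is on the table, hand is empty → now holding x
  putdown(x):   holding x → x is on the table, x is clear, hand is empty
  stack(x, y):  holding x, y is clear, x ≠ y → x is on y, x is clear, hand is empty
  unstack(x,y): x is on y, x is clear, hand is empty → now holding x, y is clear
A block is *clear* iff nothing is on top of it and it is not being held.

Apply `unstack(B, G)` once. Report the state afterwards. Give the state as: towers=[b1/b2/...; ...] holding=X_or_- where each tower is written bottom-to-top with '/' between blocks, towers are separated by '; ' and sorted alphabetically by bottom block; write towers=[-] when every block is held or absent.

towers=[A; C; H/E/F/D/G] holding=B

before: towers=[A; C; H/E/F/D/G/B] holding=-
pre[unstack(B, G)]: on(B,G) yes, clear(B) yes, handempty yes
all met → apply unstack(B, G)
after:  towers=[A; C; H/E/F/D/G] holding=B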